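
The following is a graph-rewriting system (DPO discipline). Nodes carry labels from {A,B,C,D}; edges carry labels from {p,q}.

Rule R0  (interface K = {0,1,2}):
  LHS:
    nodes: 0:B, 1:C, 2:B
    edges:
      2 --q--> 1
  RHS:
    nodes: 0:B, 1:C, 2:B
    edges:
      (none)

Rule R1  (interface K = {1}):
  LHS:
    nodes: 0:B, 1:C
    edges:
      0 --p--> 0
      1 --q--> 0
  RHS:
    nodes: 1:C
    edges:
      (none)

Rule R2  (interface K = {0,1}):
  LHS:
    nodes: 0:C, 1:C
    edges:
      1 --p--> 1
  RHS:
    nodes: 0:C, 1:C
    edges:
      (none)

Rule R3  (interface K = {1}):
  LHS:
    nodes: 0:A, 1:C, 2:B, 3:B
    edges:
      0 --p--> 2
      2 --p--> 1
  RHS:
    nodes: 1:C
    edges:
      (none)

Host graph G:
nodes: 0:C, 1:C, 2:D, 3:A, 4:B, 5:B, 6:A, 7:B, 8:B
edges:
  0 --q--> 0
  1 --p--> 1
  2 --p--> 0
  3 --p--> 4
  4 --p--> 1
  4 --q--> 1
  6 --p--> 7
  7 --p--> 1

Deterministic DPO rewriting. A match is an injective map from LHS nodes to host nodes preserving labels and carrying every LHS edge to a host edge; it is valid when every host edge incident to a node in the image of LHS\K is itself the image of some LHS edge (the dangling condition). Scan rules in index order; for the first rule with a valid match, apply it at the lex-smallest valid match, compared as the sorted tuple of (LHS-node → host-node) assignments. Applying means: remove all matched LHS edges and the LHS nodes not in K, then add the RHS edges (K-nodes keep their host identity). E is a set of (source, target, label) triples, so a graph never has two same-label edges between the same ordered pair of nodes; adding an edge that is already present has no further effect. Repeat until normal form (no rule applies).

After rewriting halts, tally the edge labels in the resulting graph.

Answer: p:1 q:1

Rewrite trace:
start.  V:9 E:8  edges: 0-q->0 1-p->1 2-p->0 3-p->4 4-p->1 4-q->1 6-p->7 7-p->1
1. fire R0 via {0↦5, 1↦1, 2↦4}  →  V:9 E:7  edges: 0-q->0 1-p->1 2-p->0 3-p->4 4-p->1 6-p->7 7-p->1
2. fire R2 via {0↦0, 1↦1}  →  V:9 E:6  edges: 0-q->0 2-p->0 3-p->4 4-p->1 6-p->7 7-p->1
3. fire R3 via {0↦3, 1↦1, 2↦4, 3↦5}  →  V:6 E:4  edges: 0-q->0 2-p->0 6-p->7 7-p->1
4. fire R3 via {0↦6, 1↦1, 2↦7, 3↦8}  →  V:3 E:2  edges: 0-q->0 2-p->0
final graph: no rule applies after step 4
NF edges: [(0, 0, 'q'), (2, 0, 'p')]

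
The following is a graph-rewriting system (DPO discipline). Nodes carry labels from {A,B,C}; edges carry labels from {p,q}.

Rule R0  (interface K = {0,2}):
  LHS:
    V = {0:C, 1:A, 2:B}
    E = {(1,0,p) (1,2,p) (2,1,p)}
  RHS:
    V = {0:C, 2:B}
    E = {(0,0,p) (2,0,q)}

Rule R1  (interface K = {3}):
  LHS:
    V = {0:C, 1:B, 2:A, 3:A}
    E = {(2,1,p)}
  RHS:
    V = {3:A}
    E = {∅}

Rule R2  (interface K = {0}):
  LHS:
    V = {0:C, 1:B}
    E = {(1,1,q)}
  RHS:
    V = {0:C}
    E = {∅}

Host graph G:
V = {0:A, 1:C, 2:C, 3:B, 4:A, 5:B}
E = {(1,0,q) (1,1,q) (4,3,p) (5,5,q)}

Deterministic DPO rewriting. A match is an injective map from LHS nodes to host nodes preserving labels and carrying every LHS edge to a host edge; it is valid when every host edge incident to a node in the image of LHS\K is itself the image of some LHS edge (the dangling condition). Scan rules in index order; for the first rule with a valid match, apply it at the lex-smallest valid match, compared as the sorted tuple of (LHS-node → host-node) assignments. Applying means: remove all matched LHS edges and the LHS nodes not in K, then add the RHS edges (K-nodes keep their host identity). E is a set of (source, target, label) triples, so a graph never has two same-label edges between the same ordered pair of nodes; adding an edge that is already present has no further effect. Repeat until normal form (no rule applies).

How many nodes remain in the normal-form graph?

start.  V:6 E:4  edges: 1-q->0 1-q->1 4-p->3 5-q->5
1. fire R1 via {0↦2, 1↦3, 2↦4, 3↦0}  →  V:3 E:3  edges: 1-q->0 1-q->1 5-q->5
2. fire R2 via {0↦1, 1↦5}  →  V:2 E:2  edges: 1-q->0 1-q->1
normal form: no rule applies after step 2
NF nodes: {0:A, 1:C}

Answer: 2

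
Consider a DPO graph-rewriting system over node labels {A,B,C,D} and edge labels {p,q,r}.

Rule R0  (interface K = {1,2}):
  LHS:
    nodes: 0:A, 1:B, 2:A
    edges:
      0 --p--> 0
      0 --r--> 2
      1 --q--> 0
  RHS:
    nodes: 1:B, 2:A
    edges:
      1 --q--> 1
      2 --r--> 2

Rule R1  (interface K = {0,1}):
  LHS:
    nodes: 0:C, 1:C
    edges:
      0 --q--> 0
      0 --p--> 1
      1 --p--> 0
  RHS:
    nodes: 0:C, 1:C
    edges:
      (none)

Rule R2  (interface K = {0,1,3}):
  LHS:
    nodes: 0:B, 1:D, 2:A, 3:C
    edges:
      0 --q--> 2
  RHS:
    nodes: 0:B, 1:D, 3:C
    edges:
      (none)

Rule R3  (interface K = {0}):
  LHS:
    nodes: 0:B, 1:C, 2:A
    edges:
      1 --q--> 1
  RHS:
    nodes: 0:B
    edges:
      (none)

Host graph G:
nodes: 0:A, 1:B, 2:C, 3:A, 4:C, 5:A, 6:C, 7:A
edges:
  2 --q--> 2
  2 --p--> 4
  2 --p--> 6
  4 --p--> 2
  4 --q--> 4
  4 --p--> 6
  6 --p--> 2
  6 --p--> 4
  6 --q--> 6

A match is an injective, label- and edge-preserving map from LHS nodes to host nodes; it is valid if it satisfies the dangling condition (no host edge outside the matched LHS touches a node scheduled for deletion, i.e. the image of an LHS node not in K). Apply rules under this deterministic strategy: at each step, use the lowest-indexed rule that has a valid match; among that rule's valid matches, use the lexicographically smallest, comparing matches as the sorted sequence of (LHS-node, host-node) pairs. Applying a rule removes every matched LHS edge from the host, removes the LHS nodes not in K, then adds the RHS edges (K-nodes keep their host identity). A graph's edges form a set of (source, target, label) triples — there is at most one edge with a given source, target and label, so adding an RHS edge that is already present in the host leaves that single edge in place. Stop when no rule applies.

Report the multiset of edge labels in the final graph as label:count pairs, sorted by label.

Answer: (no edges)

Rewrite trace:
initial: |V|=8 |E|=9  E = 2-q->2 2-p->4 2-p->6 4-p->2 4-q->4 4-p->6 6-p->2 6-p->4 6-q->6
step 1: apply R1 at {0↦2, 1↦4}  → |V|=8 |E|=6  E = 2-p->6 4-q->4 4-p->6 6-p->2 6-p->4 6-q->6
step 2: apply R1 at {0↦4, 1↦6}  → |V|=8 |E|=3  E = 2-p->6 6-p->2 6-q->6
step 3: apply R1 at {0↦6, 1↦2}  → |V|=8 |E|=0  E = ∅
normal form: no rule applies after step 3
NF edges: []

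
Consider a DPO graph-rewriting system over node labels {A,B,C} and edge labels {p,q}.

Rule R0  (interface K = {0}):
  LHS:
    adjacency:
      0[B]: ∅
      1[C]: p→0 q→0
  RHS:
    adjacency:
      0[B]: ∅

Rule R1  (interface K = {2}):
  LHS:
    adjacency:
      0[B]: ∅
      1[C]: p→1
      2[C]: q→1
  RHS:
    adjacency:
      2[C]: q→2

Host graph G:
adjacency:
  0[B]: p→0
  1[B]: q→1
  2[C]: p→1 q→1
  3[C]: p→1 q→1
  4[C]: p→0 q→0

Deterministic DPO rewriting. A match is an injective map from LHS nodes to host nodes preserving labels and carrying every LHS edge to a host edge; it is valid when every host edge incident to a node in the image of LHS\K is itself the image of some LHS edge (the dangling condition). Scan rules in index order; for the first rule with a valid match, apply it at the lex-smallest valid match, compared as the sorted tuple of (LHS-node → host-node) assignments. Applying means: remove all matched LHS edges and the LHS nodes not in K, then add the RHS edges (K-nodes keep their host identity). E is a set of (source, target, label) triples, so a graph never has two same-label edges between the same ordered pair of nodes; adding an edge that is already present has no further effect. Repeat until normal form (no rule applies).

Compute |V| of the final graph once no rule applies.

Answer: 2

Steps:
start.  V:5 E:8  edges: 0-p->0 1-q->1 2-p->1 2-q->1 3-p->1 3-q->1 4-p->0 4-q->0
1. fire R0 via {0↦0, 1↦4}  →  V:4 E:6  edges: 0-p->0 1-q->1 2-p->1 2-q->1 3-p->1 3-q->1
2. fire R0 via {0↦1, 1↦2}  →  V:3 E:4  edges: 0-p->0 1-q->1 3-p->1 3-q->1
3. fire R0 via {0↦1, 1↦3}  →  V:2 E:2  edges: 0-p->0 1-q->1
final graph: no rule applies after step 3
NF nodes: {0:B, 1:B}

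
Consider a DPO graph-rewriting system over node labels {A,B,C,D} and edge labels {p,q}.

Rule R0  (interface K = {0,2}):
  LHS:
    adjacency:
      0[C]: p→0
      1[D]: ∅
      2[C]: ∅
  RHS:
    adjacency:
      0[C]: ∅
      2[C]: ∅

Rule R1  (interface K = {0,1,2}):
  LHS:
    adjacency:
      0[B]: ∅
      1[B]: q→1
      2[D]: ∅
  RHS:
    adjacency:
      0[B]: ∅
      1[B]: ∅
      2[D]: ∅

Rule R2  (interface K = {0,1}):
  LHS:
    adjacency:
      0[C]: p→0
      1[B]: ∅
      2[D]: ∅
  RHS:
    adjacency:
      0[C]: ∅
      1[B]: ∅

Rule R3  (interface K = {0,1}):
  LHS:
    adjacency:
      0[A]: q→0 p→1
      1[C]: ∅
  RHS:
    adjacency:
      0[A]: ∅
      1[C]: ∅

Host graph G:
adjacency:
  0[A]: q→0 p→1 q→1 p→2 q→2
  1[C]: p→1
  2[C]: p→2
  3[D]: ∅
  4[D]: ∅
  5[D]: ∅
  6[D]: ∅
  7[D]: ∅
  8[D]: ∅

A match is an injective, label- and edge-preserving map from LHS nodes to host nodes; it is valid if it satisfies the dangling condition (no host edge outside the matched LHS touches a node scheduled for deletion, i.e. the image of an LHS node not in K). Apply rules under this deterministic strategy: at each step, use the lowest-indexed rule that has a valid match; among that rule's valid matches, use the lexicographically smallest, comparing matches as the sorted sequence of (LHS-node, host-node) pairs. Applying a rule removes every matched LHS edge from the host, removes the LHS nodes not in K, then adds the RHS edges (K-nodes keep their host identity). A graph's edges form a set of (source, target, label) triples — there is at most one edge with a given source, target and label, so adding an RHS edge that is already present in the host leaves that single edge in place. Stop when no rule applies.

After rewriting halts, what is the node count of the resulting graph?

start.  V:9 E:7  edges: 0-q->0 0-p->1 0-q->1 0-p->2 0-q->2 1-p->1 2-p->2
1. fire R0 via {0↦1, 1↦3, 2↦2}  →  V:8 E:6  edges: 0-q->0 0-p->1 0-q->1 0-p->2 0-q->2 2-p->2
2. fire R0 via {0↦2, 1↦4, 2↦1}  →  V:7 E:5  edges: 0-q->0 0-p->1 0-q->1 0-p->2 0-q->2
3. fire R3 via {0↦0, 1↦1}  →  V:7 E:3  edges: 0-q->1 0-p->2 0-q->2
halt: no rule applies after step 3
NF nodes: {0:A, 1:C, 2:C, 5:D, 6:D, 7:D, 8:D}

Answer: 7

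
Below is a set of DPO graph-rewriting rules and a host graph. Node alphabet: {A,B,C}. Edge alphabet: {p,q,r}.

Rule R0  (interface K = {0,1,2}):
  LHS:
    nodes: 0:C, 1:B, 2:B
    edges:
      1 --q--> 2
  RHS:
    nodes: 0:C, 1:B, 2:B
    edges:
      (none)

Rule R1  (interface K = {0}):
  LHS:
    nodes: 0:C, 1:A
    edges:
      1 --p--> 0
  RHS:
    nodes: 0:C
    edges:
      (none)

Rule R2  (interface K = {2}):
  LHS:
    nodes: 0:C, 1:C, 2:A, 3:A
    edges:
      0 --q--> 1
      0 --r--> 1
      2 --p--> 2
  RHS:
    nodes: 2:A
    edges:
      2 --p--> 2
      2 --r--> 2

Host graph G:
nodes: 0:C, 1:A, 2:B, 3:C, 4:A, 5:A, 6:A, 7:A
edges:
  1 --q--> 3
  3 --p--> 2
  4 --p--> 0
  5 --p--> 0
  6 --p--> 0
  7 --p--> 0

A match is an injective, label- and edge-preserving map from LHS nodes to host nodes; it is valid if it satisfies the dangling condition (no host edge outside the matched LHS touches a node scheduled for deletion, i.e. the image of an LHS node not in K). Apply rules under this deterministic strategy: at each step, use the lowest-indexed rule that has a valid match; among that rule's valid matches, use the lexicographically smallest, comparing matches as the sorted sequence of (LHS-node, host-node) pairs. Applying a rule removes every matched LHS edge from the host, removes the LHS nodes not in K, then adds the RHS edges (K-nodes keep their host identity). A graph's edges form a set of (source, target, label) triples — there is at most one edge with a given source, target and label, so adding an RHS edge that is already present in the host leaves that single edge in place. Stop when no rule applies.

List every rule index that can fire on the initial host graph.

R0: no valid match — LHS pattern not found
R1: 4 valid matches — {0↦0, 1↦4}, {0↦0, 1↦5}, {0↦0, 1↦6} (+1 more)
R2: no valid match — LHS pattern not found

Answer: [R1]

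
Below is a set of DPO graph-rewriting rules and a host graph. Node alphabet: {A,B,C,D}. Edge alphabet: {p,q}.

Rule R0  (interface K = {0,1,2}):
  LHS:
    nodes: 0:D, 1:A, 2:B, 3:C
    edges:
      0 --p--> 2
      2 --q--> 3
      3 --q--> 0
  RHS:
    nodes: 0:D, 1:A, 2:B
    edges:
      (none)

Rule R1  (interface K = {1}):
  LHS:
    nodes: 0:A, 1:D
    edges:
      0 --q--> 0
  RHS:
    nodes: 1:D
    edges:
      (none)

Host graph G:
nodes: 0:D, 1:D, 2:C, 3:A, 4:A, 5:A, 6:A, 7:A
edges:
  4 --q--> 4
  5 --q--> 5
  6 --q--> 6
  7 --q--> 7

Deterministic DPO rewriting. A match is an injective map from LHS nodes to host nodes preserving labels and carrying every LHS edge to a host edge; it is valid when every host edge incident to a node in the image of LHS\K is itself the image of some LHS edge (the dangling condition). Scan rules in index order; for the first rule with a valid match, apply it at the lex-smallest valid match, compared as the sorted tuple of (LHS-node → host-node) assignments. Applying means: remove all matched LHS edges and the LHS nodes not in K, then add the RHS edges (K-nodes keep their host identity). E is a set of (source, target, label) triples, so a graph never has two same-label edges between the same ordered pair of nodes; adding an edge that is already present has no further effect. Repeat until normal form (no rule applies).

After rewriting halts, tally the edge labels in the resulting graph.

Answer: (no edges)

Derivation:
initial: |V|=8 |E|=4  E = 4-q->4 5-q->5 6-q->6 7-q->7
step 1: apply R1 at {0↦4, 1↦0}  → |V|=7 |E|=3  E = 5-q->5 6-q->6 7-q->7
step 2: apply R1 at {0↦5, 1↦0}  → |V|=6 |E|=2  E = 6-q->6 7-q->7
step 3: apply R1 at {0↦6, 1↦0}  → |V|=5 |E|=1  E = 7-q->7
step 4: apply R1 at {0↦7, 1↦0}  → |V|=4 |E|=0  E = ∅
halt: no rule applies after step 4
NF edges: []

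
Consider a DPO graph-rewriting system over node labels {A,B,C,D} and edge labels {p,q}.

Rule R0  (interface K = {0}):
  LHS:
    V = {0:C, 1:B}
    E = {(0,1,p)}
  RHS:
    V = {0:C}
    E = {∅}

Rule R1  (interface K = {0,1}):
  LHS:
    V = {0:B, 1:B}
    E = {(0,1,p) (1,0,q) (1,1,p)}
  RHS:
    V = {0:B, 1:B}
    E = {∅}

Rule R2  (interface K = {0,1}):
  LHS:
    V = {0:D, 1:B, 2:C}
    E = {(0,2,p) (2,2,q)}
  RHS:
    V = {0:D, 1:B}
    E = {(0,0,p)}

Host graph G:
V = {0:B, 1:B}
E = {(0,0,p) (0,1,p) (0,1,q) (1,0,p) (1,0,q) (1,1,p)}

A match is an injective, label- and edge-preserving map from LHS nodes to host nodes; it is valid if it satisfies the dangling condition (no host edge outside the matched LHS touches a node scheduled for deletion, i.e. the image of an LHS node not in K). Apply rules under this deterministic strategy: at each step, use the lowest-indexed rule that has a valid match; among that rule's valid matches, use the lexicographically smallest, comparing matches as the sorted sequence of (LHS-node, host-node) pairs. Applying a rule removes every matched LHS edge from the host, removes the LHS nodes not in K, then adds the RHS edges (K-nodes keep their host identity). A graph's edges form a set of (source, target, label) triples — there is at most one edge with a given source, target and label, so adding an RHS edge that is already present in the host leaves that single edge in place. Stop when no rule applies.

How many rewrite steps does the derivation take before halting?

[0] host  ⇒  2 nodes, 6 edges  {0-p->0 0-p->1 0-q->1 1-p->0 1-q->0 1-p->1}
[1] R1 @ {0↦0, 1↦1}  ⇒  2 nodes, 3 edges  {0-p->0 0-q->1 1-p->0}
[2] R1 @ {0↦1, 1↦0}  ⇒  2 nodes, 0 edges  {∅}
halt: no rule applies after step 2

Answer: 2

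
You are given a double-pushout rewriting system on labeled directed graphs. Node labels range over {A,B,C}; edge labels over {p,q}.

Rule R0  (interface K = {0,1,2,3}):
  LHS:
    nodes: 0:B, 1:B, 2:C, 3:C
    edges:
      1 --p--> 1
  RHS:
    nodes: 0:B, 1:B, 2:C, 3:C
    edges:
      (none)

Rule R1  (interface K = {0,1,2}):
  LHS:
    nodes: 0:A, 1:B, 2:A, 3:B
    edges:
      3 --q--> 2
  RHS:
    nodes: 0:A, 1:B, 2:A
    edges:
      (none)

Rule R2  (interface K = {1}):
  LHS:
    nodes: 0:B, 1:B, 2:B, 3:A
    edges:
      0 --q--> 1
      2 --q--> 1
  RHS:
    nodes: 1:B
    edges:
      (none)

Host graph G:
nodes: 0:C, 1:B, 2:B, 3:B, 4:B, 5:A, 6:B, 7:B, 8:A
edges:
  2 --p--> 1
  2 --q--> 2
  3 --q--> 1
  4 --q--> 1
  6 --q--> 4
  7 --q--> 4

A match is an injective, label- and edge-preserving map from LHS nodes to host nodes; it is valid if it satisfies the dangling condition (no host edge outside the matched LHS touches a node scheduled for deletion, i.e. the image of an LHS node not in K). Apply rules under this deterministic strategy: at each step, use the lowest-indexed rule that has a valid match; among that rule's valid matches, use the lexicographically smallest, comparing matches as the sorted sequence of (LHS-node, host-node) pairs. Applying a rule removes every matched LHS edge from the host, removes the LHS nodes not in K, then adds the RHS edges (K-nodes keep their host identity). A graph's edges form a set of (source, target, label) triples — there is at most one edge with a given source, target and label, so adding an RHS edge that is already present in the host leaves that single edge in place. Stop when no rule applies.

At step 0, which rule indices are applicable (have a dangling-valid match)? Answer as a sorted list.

Answer: [R2]

Steps:
R0: no valid match — LHS pattern not found
R1: no valid match — LHS pattern not found
R2: 4 valid matches — {0↦6, 1↦4, 2↦7, 3↦5}, {0↦6, 1↦4, 2↦7, 3↦8}, {0↦7, 1↦4, 2↦6, 3↦5} (+1 more)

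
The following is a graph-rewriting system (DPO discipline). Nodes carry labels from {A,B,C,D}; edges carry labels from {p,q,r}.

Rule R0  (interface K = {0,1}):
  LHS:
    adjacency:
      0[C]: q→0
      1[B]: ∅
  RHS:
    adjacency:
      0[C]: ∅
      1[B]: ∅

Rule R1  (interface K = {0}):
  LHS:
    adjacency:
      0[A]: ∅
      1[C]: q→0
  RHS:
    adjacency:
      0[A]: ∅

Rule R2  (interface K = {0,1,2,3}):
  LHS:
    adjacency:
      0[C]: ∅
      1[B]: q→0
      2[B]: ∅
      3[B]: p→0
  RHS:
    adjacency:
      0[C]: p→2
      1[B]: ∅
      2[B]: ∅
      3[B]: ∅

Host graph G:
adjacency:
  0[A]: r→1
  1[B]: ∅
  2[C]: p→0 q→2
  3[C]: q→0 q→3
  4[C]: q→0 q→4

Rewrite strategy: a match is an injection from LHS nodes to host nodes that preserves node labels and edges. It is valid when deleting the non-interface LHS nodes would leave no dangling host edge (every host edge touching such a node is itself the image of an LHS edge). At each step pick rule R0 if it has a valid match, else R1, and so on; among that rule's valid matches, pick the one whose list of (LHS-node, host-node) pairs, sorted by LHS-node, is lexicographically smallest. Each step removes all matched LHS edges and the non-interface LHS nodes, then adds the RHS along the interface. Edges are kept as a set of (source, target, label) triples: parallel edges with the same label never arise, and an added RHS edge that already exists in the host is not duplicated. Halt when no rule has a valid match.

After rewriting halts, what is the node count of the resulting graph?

Answer: 3

Rewrite trace:
[0] host  ⇒  5 nodes, 7 edges  {0-r->1 2-p->0 2-q->2 3-q->0 3-q->3 4-q->0 4-q->4}
[1] R0 @ {0↦2, 1↦1}  ⇒  5 nodes, 6 edges  {0-r->1 2-p->0 3-q->0 3-q->3 4-q->0 4-q->4}
[2] R0 @ {0↦3, 1↦1}  ⇒  5 nodes, 5 edges  {0-r->1 2-p->0 3-q->0 4-q->0 4-q->4}
[3] R0 @ {0↦4, 1↦1}  ⇒  5 nodes, 4 edges  {0-r->1 2-p->0 3-q->0 4-q->0}
[4] R1 @ {0↦0, 1↦3}  ⇒  4 nodes, 3 edges  {0-r->1 2-p->0 4-q->0}
[5] R1 @ {0↦0, 1↦4}  ⇒  3 nodes, 2 edges  {0-r->1 2-p->0}
normal form: no rule applies after step 5
NF nodes: {0:A, 1:B, 2:C}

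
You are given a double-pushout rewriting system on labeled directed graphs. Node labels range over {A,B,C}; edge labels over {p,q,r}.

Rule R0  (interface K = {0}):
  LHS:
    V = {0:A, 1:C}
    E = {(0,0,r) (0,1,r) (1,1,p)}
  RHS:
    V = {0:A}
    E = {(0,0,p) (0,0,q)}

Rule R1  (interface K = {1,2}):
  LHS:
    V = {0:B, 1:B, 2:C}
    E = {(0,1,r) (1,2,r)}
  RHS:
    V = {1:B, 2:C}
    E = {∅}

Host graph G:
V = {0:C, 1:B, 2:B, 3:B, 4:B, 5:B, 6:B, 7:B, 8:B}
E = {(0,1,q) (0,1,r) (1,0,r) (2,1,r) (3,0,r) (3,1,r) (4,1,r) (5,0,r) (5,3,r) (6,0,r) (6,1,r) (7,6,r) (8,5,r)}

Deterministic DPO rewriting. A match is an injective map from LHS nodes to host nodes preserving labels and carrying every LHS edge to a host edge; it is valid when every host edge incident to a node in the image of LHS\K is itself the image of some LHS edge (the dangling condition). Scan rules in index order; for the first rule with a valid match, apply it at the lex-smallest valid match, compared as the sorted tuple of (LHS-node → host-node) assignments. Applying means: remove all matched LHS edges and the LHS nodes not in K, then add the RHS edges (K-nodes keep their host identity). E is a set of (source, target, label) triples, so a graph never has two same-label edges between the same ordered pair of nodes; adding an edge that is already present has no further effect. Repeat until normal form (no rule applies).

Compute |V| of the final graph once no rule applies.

Answer: 5

Derivation:
start.  V:9 E:13  edges: 0-q->1 0-r->1 1-r->0 2-r->1 3-r->0 3-r->1 4-r->1 5-r->0 5-r->3 6-r->0 6-r->1 7-r->6 8-r->5
1. fire R1 via {0↦2, 1↦1, 2↦0}  →  V:8 E:11  edges: 0-q->1 0-r->1 3-r->0 3-r->1 4-r->1 5-r->0 5-r->3 6-r->0 6-r->1 7-r->6 8-r->5
2. fire R1 via {0↦7, 1↦6, 2↦0}  →  V:7 E:9  edges: 0-q->1 0-r->1 3-r->0 3-r->1 4-r->1 5-r->0 5-r->3 6-r->1 8-r->5
3. fire R1 via {0↦8, 1↦5, 2↦0}  →  V:6 E:7  edges: 0-q->1 0-r->1 3-r->0 3-r->1 4-r->1 5-r->3 6-r->1
4. fire R1 via {0↦5, 1↦3, 2↦0}  →  V:5 E:5  edges: 0-q->1 0-r->1 3-r->1 4-r->1 6-r->1
normal form: no rule applies after step 4
NF nodes: {0:C, 1:B, 3:B, 4:B, 6:B}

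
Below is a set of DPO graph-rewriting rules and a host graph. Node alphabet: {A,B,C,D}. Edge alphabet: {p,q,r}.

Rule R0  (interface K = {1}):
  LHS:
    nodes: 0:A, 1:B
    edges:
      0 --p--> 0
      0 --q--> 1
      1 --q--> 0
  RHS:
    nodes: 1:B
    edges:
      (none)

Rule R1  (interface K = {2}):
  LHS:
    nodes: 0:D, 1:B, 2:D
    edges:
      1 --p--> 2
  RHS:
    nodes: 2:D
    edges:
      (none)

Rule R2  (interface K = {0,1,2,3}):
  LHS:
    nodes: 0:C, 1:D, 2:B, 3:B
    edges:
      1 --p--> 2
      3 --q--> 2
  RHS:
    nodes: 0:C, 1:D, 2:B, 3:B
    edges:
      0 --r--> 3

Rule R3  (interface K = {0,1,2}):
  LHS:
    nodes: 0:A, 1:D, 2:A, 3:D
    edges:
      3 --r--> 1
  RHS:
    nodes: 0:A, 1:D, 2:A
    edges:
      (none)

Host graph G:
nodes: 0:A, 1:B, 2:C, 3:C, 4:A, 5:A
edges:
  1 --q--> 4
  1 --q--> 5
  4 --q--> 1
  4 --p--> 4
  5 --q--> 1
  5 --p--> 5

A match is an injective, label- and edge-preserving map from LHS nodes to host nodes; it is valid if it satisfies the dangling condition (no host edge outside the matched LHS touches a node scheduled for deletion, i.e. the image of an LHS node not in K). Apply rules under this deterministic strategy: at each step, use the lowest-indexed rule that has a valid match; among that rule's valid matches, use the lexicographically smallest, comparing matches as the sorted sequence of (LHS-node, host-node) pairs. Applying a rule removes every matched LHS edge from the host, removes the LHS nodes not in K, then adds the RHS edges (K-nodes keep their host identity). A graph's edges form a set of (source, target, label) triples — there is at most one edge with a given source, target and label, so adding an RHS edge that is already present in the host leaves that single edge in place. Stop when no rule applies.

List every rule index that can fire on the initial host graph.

R0: 2 valid matches — {0↦4, 1↦1}, {0↦5, 1↦1}
R1: no valid match — LHS pattern not found
R2: no valid match — LHS pattern not found
R3: no valid match — LHS pattern not found

Answer: [R0]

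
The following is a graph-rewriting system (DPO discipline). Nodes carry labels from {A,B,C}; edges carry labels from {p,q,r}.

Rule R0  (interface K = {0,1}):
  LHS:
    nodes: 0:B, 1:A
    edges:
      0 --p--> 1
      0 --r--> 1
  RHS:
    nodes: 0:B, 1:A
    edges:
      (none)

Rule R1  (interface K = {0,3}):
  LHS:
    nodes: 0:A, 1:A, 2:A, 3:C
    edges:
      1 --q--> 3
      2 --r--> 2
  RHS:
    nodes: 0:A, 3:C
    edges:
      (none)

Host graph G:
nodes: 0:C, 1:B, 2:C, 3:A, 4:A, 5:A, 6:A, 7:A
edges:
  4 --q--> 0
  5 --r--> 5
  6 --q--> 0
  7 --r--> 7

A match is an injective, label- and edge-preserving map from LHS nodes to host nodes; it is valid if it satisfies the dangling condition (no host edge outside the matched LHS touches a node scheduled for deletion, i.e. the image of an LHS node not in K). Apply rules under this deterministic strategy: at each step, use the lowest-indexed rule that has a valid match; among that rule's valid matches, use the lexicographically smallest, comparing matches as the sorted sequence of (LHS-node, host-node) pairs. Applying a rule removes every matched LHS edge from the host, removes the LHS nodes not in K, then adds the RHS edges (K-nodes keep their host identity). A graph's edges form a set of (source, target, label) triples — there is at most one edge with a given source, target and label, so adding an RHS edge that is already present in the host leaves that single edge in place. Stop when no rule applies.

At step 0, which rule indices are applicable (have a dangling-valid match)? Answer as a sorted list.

Answer: [R1]

Steps:
R0: no valid match — LHS pattern not found
R1: 12 valid matches — {0↦3, 1↦4, 2↦5, 3↦0}, {0↦3, 1↦4, 2↦7, 3↦0}, {0↦3, 1↦6, 2↦5, 3↦0} (+9 more)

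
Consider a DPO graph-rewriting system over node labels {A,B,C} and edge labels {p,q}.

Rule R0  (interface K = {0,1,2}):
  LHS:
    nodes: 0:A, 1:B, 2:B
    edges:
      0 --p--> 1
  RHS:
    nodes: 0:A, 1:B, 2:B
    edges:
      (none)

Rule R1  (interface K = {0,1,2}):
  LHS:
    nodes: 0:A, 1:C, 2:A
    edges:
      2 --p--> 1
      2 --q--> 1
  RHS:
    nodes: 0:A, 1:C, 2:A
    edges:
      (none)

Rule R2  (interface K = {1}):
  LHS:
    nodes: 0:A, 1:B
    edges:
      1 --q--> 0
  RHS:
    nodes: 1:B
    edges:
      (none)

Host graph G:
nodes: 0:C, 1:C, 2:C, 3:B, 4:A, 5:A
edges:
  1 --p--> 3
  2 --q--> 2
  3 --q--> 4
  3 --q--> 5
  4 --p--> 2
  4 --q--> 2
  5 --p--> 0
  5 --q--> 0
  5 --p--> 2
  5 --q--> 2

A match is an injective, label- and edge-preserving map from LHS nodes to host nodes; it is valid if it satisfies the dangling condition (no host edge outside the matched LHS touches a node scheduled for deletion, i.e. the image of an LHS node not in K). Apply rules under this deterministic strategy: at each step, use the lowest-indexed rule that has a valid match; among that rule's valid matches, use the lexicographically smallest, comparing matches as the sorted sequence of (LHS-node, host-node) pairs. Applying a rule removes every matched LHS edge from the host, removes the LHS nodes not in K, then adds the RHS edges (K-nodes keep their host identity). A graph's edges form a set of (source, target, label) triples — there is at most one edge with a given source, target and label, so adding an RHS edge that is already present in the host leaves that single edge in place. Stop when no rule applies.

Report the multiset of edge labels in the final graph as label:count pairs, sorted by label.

[0] host  ⇒  6 nodes, 10 edges  {1-p->3 2-q->2 3-q->4 3-q->5 4-p->2 4-q->2 5-p->0 5-q->0 5-p->2 5-q->2}
[1] R1 @ {0↦4, 1↦0, 2↦5}  ⇒  6 nodes, 8 edges  {1-p->3 2-q->2 3-q->4 3-q->5 4-p->2 4-q->2 5-p->2 5-q->2}
[2] R1 @ {0↦4, 1↦2, 2↦5}  ⇒  6 nodes, 6 edges  {1-p->3 2-q->2 3-q->4 3-q->5 4-p->2 4-q->2}
[3] R1 @ {0↦5, 1↦2, 2↦4}  ⇒  6 nodes, 4 edges  {1-p->3 2-q->2 3-q->4 3-q->5}
[4] R2 @ {0↦4, 1↦3}  ⇒  5 nodes, 3 edges  {1-p->3 2-q->2 3-q->5}
[5] R2 @ {0↦5, 1↦3}  ⇒  4 nodes, 2 edges  {1-p->3 2-q->2}
normal form: no rule applies after step 5
NF edges: [(1, 3, 'p'), (2, 2, 'q')]

Answer: p:1 q:1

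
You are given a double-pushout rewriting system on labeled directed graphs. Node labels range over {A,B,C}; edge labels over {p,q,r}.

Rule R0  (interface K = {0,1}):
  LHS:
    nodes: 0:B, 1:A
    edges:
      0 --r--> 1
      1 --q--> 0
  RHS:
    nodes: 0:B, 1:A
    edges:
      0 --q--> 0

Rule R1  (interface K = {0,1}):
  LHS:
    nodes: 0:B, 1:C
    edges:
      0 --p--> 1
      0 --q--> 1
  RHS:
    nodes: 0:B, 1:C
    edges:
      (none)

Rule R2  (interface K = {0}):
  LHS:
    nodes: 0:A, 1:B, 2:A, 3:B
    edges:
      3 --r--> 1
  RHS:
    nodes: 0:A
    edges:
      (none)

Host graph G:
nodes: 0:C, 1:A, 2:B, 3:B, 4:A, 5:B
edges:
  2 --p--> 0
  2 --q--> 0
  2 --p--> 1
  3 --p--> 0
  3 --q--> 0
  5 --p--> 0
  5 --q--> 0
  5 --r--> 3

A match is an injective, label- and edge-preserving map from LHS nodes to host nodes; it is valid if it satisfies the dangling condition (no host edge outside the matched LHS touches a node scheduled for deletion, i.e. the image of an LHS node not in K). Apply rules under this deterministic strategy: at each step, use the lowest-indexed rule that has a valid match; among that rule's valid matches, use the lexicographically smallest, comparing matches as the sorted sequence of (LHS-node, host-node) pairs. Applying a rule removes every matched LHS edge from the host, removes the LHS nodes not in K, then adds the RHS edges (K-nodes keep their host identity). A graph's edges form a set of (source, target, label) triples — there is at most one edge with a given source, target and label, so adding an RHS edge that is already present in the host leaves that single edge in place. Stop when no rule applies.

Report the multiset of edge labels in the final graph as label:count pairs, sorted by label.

start.  V:6 E:8  edges: 2-p->0 2-q->0 2-p->1 3-p->0 3-q->0 5-p->0 5-q->0 5-r->3
1. fire R1 via {0↦2, 1↦0}  →  V:6 E:6  edges: 2-p->1 3-p->0 3-q->0 5-p->0 5-q->0 5-r->3
2. fire R1 via {0↦3, 1↦0}  →  V:6 E:4  edges: 2-p->1 5-p->0 5-q->0 5-r->3
3. fire R1 via {0↦5, 1↦0}  →  V:6 E:2  edges: 2-p->1 5-r->3
4. fire R2 via {0↦1, 1↦3, 2↦4, 3↦5}  →  V:3 E:1  edges: 2-p->1
normal form: no rule applies after step 4
NF edges: [(2, 1, 'p')]

Answer: p:1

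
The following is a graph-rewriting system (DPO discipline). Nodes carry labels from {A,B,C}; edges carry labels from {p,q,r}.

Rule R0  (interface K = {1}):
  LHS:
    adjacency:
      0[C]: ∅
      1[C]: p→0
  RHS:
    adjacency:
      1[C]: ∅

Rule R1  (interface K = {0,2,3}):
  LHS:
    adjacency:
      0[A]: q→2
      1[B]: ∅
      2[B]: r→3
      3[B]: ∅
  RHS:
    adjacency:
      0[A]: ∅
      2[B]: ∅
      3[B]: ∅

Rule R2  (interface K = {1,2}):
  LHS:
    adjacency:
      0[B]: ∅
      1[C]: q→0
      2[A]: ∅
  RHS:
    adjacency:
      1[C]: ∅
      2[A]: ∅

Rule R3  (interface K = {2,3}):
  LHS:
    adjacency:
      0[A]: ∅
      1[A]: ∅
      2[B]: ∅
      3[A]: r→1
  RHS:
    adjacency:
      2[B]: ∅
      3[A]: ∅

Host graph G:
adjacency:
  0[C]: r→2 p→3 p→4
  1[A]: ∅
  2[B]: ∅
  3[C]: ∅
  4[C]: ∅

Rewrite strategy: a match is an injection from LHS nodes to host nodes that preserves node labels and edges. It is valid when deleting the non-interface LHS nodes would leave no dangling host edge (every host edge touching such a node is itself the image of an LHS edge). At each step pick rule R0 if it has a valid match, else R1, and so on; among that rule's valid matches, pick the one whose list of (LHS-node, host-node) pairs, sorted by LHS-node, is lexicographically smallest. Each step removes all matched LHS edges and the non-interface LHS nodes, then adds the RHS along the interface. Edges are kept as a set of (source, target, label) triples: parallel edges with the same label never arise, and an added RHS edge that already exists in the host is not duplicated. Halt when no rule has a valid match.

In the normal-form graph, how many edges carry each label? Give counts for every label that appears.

[0] host  ⇒  5 nodes, 3 edges  {0-r->2 0-p->3 0-p->4}
[1] R0 @ {0↦3, 1↦0}  ⇒  4 nodes, 2 edges  {0-r->2 0-p->4}
[2] R0 @ {0↦4, 1↦0}  ⇒  3 nodes, 1 edges  {0-r->2}
normal form: no rule applies after step 2
NF edges: [(0, 2, 'r')]

Answer: r:1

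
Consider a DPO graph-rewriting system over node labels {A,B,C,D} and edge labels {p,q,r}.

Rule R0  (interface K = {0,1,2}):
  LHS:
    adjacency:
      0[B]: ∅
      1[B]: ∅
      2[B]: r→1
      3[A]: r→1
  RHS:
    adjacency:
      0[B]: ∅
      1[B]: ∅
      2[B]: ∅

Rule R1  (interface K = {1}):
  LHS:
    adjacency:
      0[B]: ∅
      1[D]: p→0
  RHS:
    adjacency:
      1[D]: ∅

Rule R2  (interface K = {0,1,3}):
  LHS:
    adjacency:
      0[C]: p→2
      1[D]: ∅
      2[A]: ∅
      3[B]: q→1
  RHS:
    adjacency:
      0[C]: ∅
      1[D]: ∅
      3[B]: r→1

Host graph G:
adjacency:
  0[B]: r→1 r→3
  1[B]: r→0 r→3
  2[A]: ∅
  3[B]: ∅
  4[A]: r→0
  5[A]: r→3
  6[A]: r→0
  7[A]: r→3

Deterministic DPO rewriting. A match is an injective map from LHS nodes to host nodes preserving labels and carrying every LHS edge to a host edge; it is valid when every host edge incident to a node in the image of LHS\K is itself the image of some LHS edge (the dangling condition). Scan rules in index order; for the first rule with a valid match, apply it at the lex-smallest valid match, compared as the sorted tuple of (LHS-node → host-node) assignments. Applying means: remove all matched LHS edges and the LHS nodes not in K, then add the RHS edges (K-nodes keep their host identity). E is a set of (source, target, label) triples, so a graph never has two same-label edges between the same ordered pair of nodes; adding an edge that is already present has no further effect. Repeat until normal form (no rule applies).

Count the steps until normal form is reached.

[0] host  ⇒  8 nodes, 8 edges  {0-r->1 0-r->3 1-r->0 1-r->3 4-r->0 5-r->3 6-r->0 7-r->3}
[1] R0 @ {0↦0, 1↦3, 2↦1, 3↦5}  ⇒  7 nodes, 6 edges  {0-r->1 0-r->3 1-r->0 4-r->0 6-r->0 7-r->3}
[2] R0 @ {0↦1, 1↦3, 2↦0, 3↦7}  ⇒  6 nodes, 4 edges  {0-r->1 1-r->0 4-r->0 6-r->0}
[3] R0 @ {0↦3, 1↦0, 2↦1, 3↦4}  ⇒  5 nodes, 2 edges  {0-r->1 6-r->0}
normal form: no rule applies after step 3

Answer: 3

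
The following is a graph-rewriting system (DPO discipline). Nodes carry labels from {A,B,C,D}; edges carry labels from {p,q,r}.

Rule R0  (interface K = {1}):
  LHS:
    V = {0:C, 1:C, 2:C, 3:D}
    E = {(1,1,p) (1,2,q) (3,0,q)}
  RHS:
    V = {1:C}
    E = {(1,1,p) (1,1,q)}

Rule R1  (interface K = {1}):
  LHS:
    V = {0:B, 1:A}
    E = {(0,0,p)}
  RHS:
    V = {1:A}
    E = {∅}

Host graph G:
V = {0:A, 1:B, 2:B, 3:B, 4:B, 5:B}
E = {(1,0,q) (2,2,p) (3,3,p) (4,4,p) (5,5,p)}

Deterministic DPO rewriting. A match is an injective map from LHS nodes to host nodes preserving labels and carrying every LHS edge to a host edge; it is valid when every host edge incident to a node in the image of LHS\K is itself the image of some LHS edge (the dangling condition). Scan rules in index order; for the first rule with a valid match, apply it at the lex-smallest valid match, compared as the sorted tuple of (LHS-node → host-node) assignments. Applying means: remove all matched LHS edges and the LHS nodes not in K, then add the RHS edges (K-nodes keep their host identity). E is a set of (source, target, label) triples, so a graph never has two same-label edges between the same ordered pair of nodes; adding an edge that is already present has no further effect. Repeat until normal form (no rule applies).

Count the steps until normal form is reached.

Answer: 4

Derivation:
start.  V:6 E:5  edges: 1-q->0 2-p->2 3-p->3 4-p->4 5-p->5
1. fire R1 via {0↦2, 1↦0}  →  V:5 E:4  edges: 1-q->0 3-p->3 4-p->4 5-p->5
2. fire R1 via {0↦3, 1↦0}  →  V:4 E:3  edges: 1-q->0 4-p->4 5-p->5
3. fire R1 via {0↦4, 1↦0}  →  V:3 E:2  edges: 1-q->0 5-p->5
4. fire R1 via {0↦5, 1↦0}  →  V:2 E:1  edges: 1-q->0
final graph: no rule applies after step 4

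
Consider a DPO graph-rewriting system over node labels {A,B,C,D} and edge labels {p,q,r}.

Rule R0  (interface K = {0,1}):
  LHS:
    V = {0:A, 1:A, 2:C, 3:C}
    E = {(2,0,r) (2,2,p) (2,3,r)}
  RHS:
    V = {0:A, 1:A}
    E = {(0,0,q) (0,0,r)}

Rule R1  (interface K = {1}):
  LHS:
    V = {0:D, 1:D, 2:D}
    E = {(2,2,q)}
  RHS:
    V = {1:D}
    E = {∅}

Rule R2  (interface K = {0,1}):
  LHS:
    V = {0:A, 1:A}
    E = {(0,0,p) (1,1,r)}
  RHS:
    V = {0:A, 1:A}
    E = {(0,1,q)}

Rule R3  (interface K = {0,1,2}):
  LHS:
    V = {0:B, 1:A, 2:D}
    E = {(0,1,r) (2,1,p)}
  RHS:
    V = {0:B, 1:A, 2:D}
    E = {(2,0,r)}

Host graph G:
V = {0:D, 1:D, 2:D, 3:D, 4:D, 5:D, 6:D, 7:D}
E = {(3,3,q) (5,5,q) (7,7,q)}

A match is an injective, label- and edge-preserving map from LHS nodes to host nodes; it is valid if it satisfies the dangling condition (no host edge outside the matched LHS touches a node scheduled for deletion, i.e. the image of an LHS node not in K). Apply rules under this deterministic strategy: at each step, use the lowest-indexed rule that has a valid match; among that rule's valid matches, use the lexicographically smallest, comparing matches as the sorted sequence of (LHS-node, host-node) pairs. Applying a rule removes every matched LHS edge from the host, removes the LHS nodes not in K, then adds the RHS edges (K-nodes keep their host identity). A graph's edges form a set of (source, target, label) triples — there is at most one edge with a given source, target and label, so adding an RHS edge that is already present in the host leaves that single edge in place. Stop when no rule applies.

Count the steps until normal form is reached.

Answer: 3

Derivation:
initial: |V|=8 |E|=3  E = 3-q->3 5-q->5 7-q->7
step 1: apply R1 at {0↦0, 1↦1, 2↦3}  → |V|=6 |E|=2  E = 5-q->5 7-q->7
step 2: apply R1 at {0↦1, 1↦2, 2↦5}  → |V|=4 |E|=1  E = 7-q->7
step 3: apply R1 at {0↦2, 1↦4, 2↦7}  → |V|=2 |E|=0  E = ∅
halt: no rule applies after step 3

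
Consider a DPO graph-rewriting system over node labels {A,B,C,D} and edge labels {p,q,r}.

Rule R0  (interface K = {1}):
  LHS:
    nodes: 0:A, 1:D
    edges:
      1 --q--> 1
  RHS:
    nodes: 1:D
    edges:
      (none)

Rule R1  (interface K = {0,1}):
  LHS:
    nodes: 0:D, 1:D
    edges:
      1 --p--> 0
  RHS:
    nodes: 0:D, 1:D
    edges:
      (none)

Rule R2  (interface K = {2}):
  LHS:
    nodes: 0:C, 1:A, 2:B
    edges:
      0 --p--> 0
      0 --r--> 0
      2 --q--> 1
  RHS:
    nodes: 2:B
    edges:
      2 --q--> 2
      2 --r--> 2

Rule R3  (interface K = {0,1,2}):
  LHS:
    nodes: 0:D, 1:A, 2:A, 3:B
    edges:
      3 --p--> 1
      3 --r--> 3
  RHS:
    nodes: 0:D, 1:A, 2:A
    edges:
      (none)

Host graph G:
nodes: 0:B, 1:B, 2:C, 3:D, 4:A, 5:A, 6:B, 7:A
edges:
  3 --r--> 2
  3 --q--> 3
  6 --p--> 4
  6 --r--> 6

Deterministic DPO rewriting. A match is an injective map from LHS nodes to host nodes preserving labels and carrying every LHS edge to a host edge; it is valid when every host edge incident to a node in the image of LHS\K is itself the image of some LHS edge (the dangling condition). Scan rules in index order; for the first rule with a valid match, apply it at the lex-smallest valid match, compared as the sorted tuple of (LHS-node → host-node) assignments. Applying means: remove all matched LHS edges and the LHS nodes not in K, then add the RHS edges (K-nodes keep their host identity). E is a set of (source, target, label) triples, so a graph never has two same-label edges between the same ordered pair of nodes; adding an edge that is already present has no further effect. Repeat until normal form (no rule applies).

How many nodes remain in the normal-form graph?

Answer: 6

Derivation:
[0] host  ⇒  8 nodes, 4 edges  {3-r->2 3-q->3 6-p->4 6-r->6}
[1] R0 @ {0↦5, 1↦3}  ⇒  7 nodes, 3 edges  {3-r->2 6-p->4 6-r->6}
[2] R3 @ {0↦3, 1↦4, 2↦7, 3↦6}  ⇒  6 nodes, 1 edges  {3-r->2}
halt: no rule applies after step 2
NF nodes: {0:B, 1:B, 2:C, 3:D, 4:A, 7:A}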